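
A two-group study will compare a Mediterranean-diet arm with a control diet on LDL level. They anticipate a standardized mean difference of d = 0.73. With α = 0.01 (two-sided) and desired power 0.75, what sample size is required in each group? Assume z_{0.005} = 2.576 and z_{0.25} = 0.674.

n = 40 per group

For two independent groups with equal n: n = 2·((z_{α/2} + z_β) / d)².
z_{α/2} + z_β = 2.576 + 0.674 = 3.250.
n = 2 × (3.250 / 0.73)² = 2 × 4.452² = 2 × 19.82 = 39.6.
Round up to the next whole participant.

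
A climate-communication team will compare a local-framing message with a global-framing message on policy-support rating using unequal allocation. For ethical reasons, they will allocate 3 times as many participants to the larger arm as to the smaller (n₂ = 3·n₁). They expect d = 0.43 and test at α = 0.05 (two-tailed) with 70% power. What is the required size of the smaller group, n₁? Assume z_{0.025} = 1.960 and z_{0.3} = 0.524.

n₁ = 45

With allocation ratio k = n₂/n₁ = 3, Var(x̄₁−x̄₂) = σ²(1/n₁ + 1/(k·n₁)) = σ²·(k+1)/(k·n₁).
So n₁ = (1 + 1/k)·((z_{α/2} + z_β)/d)² = 1.333 × (2.484/0.43)².
n₁ = 1.333 × 33.37 = 44.5.
Round up: n₁ = 45, giving n₂ = 3 × 45 = 135.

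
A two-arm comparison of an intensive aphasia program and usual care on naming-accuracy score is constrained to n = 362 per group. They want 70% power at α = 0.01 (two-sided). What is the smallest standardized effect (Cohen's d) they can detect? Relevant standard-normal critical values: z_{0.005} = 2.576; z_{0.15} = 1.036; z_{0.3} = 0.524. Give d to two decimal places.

For two independent groups of n = 362 each: d_min = (z_{α/2} + z_β)·√(2/n).
z-sum = 2.576 + 0.524 = 3.100.
d_min = 3.100 × √(2/362) = 3.100 × 0.0743 = 0.230.

d_min ≈ 0.23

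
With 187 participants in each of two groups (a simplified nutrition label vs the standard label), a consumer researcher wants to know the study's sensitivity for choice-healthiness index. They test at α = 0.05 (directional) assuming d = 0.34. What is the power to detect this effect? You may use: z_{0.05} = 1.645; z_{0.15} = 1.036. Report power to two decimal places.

For two equal groups, power = Φ(d·√(n/2) − z_{α}).
d·√(n/2) = 0.34 × √(187/2) = 0.34 × 9.670 = 3.288.
z_β = 3.288 − 1.645 = 1.643.
Power = Φ(1.643) = 0.950.

power ≈ 0.95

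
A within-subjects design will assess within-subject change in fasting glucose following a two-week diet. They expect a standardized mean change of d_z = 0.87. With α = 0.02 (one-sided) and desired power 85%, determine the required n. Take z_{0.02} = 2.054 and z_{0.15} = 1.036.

n = 13 pairs

For a paired (one-sample on differences) test: n = ((z_{α} + z_β) / d)².
z_{α} + z_β = 2.054 + 1.036 = 3.090.
n = (3.090 / 0.87)² = 3.552² = 12.61.
Round up.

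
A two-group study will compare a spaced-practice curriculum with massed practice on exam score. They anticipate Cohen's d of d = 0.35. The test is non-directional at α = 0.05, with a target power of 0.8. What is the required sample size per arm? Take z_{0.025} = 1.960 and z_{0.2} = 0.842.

n = 129 per group

For two independent groups with equal n: n = 2·((z_{α/2} + z_β) / d)².
z_{α/2} + z_β = 1.960 + 0.842 = 2.802.
n = 2 × (2.802 / 0.35)² = 2 × 8.006² = 2 × 64.09 = 128.2.
Round up to the next whole participant.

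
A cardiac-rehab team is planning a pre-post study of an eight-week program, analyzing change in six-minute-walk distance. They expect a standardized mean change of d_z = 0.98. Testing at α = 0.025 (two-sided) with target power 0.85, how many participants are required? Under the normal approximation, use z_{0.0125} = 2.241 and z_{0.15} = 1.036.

For a paired (one-sample on differences) test: n = ((z_{α/2} + z_β) / d)².
z_{α/2} + z_β = 2.241 + 1.036 = 3.277.
n = (3.277 / 0.98)² = 3.344² = 11.18.
Round up.

n = 12 pairs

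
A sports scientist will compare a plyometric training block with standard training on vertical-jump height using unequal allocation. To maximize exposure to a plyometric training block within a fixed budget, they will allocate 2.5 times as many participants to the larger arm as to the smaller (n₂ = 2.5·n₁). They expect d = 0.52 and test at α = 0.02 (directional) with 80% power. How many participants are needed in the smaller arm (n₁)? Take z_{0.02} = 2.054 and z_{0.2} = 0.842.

n₁ = 44

With allocation ratio k = n₂/n₁ = 2.5, Var(x̄₁−x̄₂) = σ²(1/n₁ + 1/(k·n₁)) = σ²·(k+1)/(k·n₁).
So n₁ = (1 + 1/k)·((z_{α} + z_β)/d)² = 1.400 × (2.896/0.52)².
n₁ = 1.400 × 31.02 = 43.4.
Round up: n₁ = 44, giving n₂ = 2.5 × 44 = 110.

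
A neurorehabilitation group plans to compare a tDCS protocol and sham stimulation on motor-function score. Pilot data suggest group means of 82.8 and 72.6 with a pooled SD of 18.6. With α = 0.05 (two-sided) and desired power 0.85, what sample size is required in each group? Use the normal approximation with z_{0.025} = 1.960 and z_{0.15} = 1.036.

n = 60 per group

Cohen's d = |M₁ − M₂| / SD_pooled = |82.8 − 72.6| / 18.6 = 10.2 / 18.6 = 0.548.
For two independent groups with equal n: n = 2·((z_{α/2} + z_β) / d)².
z_{α/2} + z_β = 1.960 + 1.036 = 2.996.
n = 2 × (2.996 / 0.548)² = 2 × 5.467² = 2 × 29.89 = 59.8.
Round up to the next whole participant.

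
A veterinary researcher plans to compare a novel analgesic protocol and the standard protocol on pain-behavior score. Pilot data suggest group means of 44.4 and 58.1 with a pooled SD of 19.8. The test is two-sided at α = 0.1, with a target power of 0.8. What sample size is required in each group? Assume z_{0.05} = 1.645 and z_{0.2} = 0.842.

Cohen's d = |M₁ − M₂| / SD_pooled = |44.4 − 58.1| / 19.8 = 13.7 / 19.8 = 0.692.
For two independent groups with equal n: n = 2·((z_{α/2} + z_β) / d)².
z_{α/2} + z_β = 1.645 + 0.842 = 2.487.
n = 2 × (2.487 / 0.692)² = 2 × 3.594² = 2 × 12.92 = 25.8.
Round up to the next whole participant.

n = 26 per group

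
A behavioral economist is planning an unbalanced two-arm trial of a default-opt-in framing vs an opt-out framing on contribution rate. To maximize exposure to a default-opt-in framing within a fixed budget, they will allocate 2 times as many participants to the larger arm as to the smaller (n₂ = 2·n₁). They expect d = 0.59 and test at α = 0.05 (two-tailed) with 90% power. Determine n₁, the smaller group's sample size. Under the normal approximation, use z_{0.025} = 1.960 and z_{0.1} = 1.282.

n₁ = 46

With allocation ratio k = n₂/n₁ = 2, Var(x̄₁−x̄₂) = σ²(1/n₁ + 1/(k·n₁)) = σ²·(k+1)/(k·n₁).
So n₁ = (1 + 1/k)·((z_{α/2} + z_β)/d)² = 1.500 × (3.242/0.59)².
n₁ = 1.500 × 30.19 = 45.3.
Round up: n₁ = 46, giving n₂ = 2 × 46 = 92.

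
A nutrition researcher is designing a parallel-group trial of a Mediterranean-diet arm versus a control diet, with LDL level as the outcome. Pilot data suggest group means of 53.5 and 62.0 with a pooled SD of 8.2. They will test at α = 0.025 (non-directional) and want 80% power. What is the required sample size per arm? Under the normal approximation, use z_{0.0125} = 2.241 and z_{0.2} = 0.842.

n = 18 per group

Cohen's d = |M₁ − M₂| / SD_pooled = |53.5 − 62.0| / 8.2 = 8.5 / 8.2 = 1.037.
For two independent groups with equal n: n = 2·((z_{α/2} + z_β) / d)².
z_{α/2} + z_β = 2.241 + 0.842 = 3.083.
n = 2 × (3.083 / 1.037)² = 2 × 2.973² = 2 × 8.84 = 17.7.
Round up to the next whole participant.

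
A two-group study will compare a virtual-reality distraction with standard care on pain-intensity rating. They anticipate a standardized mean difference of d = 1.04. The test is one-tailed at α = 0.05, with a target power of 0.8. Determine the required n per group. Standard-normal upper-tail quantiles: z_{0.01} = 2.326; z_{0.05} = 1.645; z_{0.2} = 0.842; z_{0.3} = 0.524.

For two independent groups with equal n: n = 2·((z_{α} + z_β) / d)².
z_{α} + z_β = 1.645 + 0.842 = 2.487.
n = 2 × (2.487 / 1.04)² = 2 × 2.391² = 2 × 5.72 = 11.4.
Round up to the next whole participant.

n = 12 per group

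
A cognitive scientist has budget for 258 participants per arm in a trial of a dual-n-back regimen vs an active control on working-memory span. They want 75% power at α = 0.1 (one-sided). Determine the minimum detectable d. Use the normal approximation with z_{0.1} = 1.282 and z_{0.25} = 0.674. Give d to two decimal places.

d_min ≈ 0.17

For two independent groups of n = 258 each: d_min = (z_{α} + z_β)·√(2/n).
z-sum = 1.282 + 0.674 = 1.956.
d_min = 1.956 × √(2/258) = 1.956 × 0.0880 = 0.172.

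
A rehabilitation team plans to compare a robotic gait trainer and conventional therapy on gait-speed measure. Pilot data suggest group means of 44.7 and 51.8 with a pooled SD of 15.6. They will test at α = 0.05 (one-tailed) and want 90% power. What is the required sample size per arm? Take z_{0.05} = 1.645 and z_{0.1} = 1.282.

n = 83 per group

Cohen's d = |M₁ − M₂| / SD_pooled = |44.7 − 51.8| / 15.6 = 7.1 / 15.6 = 0.455.
For two independent groups with equal n: n = 2·((z_{α} + z_β) / d)².
z_{α} + z_β = 1.645 + 1.282 = 2.927.
n = 2 × (2.927 / 0.455)² = 2 × 6.433² = 2 × 41.38 = 82.8.
Round up to the next whole participant.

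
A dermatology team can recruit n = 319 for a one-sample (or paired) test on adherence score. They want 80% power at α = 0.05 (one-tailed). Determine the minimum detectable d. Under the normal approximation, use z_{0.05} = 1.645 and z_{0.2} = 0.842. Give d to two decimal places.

For a single sample (or paired design) of n = 319: d_min = (z_{α} + z_β)/√n.
z-sum = 1.645 + 0.842 = 2.487.
d_min = 2.487 / √319 = 2.487 / 17.861 = 0.139.

d_min ≈ 0.14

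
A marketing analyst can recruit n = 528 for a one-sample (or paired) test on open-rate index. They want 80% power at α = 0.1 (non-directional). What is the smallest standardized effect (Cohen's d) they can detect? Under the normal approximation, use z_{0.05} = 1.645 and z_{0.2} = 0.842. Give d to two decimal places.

d_min ≈ 0.11

For a single sample (or paired design) of n = 528: d_min = (z_{α/2} + z_β)/√n.
z-sum = 1.645 + 0.842 = 2.487.
d_min = 2.487 / √528 = 2.487 / 22.978 = 0.108.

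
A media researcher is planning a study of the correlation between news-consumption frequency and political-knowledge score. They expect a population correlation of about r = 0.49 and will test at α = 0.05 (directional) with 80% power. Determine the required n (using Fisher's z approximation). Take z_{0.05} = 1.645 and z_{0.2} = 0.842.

n = 25

Fisher's z: C = ½·ln((1+r)/(1−r)) = ½·ln(2.9216) = 0.5361.
n = ((z_{α} + z_β)/C)² + 3.
(1.645 + 0.842) / 0.5361 = 2.487 / 0.5361 = 4.639.
n = 4.639² + 3 = 21.52 + 3 = 24.5.
Round up.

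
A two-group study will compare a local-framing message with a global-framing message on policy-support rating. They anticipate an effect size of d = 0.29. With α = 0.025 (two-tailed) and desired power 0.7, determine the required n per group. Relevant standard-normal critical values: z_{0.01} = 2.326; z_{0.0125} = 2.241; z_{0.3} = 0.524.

n = 182 per group

For two independent groups with equal n: n = 2·((z_{α/2} + z_β) / d)².
z_{α/2} + z_β = 2.241 + 0.524 = 2.765.
n = 2 × (2.765 / 0.29)² = 2 × 9.534² = 2 × 90.91 = 181.8.
Round up to the next whole participant.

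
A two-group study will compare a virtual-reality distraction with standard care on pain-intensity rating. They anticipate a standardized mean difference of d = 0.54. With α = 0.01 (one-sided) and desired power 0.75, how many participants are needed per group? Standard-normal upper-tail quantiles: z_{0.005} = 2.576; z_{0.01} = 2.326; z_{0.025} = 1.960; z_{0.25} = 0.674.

For two independent groups with equal n: n = 2·((z_{α} + z_β) / d)².
z_{α} + z_β = 2.326 + 0.674 = 3.000.
n = 2 × (3.000 / 0.54)² = 2 × 5.556² = 2 × 30.86 = 61.7.
Round up to the next whole participant.

n = 62 per group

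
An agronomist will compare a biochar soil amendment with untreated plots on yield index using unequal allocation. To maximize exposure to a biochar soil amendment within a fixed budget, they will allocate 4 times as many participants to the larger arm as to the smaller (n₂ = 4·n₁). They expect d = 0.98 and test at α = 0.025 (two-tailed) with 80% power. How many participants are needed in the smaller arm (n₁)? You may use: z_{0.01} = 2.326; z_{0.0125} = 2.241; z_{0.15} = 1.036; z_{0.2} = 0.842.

With allocation ratio k = n₂/n₁ = 4, Var(x̄₁−x̄₂) = σ²(1/n₁ + 1/(k·n₁)) = σ²·(k+1)/(k·n₁).
So n₁ = (1 + 1/k)·((z_{α/2} + z_β)/d)² = 1.250 × (3.083/0.98)².
n₁ = 1.250 × 9.90 = 12.4.
Round up: n₁ = 13, giving n₂ = 4 × 13 = 52.

n₁ = 13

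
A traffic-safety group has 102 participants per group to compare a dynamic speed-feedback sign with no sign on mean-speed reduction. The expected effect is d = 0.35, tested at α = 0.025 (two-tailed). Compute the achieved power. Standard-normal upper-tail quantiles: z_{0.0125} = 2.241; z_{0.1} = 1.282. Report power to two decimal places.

For two equal groups, power = Φ(d·√(n/2) − z_{α/2}).
d·√(n/2) = 0.35 × √(102/2) = 0.35 × 7.141 = 2.499.
z_β = 2.499 − 2.241 = 0.258.
Power = Φ(0.258) = 0.602.

power ≈ 0.60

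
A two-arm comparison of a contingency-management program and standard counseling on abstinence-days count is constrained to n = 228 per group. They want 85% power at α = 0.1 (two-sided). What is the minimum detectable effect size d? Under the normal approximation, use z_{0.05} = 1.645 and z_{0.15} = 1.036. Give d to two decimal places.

d_min ≈ 0.25

For two independent groups of n = 228 each: d_min = (z_{α/2} + z_β)·√(2/n).
z-sum = 1.645 + 1.036 = 2.681.
d_min = 2.681 × √(2/228) = 2.681 × 0.0937 = 0.251.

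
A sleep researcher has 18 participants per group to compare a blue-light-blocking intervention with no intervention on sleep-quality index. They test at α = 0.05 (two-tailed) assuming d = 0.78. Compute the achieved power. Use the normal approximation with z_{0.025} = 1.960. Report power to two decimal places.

power ≈ 0.65

For two equal groups, power = Φ(d·√(n/2) − z_{α/2}).
d·√(n/2) = 0.78 × √(18/2) = 0.78 × 3.000 = 2.340.
z_β = 2.340 − 1.960 = 0.380.
Power = Φ(0.380) = 0.648.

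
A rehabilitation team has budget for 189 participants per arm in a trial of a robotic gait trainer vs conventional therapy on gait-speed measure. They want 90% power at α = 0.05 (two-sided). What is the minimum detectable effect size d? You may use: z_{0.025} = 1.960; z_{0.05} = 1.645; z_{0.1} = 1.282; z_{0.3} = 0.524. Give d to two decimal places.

d_min ≈ 0.33

For two independent groups of n = 189 each: d_min = (z_{α/2} + z_β)·√(2/n).
z-sum = 1.960 + 1.282 = 3.242.
d_min = 3.242 × √(2/189) = 3.242 × 0.1029 = 0.334.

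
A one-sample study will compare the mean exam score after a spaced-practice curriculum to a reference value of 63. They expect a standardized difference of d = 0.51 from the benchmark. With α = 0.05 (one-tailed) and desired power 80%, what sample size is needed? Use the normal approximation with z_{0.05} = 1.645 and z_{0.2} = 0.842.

n = 24

For a one-sample test: n = ((z_{α} + z_β) / d)².
z_{α} + z_β = 1.645 + 0.842 = 2.487.
n = (2.487 / 0.51)² = 4.876² = 23.78.
Round up.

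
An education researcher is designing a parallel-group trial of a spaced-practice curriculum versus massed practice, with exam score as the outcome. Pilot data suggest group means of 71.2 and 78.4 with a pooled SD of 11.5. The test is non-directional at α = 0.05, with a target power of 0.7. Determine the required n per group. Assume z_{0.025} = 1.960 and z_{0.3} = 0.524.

n = 32 per group

Cohen's d = |M₁ − M₂| / SD_pooled = |71.2 − 78.4| / 11.5 = 7.2 / 11.5 = 0.626.
For two independent groups with equal n: n = 2·((z_{α/2} + z_β) / d)².
z_{α/2} + z_β = 1.960 + 0.524 = 2.484.
n = 2 × (2.484 / 0.626)² = 2 × 3.968² = 2 × 15.75 = 31.5.
Round up to the next whole participant.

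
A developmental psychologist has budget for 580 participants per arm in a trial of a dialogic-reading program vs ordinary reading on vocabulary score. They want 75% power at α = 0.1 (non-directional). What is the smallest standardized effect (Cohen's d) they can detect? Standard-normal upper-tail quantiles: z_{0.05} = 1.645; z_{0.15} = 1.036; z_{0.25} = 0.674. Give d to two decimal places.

d_min ≈ 0.14

For two independent groups of n = 580 each: d_min = (z_{α/2} + z_β)·√(2/n).
z-sum = 1.645 + 0.674 = 2.319.
d_min = 2.319 × √(2/580) = 2.319 × 0.0587 = 0.136.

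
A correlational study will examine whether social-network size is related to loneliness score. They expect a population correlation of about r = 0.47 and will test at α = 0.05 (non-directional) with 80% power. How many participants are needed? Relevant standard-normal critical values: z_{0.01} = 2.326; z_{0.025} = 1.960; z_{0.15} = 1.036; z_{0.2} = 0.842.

Fisher's z: C = ½·ln((1+r)/(1−r)) = ½·ln(2.7736) = 0.5101.
n = ((z_{α/2} + z_β)/C)² + 3.
(1.960 + 0.842) / 0.5101 = 2.802 / 0.5101 = 5.493.
n = 5.493² + 3 = 30.17 + 3 = 33.2.
Round up.

n = 34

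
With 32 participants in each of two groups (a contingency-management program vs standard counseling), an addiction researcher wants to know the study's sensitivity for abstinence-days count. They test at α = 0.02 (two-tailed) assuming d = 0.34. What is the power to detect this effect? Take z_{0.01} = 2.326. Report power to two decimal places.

For two equal groups, power = Φ(d·√(n/2) − z_{α/2}).
d·√(n/2) = 0.34 × √(32/2) = 0.34 × 4.000 = 1.360.
z_β = 1.360 − 2.326 = -0.966.
Power = Φ(-0.966) = 0.167.

power ≈ 0.17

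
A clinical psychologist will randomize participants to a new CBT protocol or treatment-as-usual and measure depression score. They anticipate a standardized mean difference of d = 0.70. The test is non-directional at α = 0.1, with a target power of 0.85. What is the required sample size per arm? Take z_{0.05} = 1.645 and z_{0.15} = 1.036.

n = 30 per group

For two independent groups with equal n: n = 2·((z_{α/2} + z_β) / d)².
z_{α/2} + z_β = 1.645 + 1.036 = 2.681.
n = 2 × (2.681 / 0.70)² = 2 × 3.830² = 2 × 14.67 = 29.3.
Round up to the next whole participant.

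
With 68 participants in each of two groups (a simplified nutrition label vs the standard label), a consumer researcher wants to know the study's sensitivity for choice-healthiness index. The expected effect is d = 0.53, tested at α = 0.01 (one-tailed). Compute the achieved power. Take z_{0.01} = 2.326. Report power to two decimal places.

For two equal groups, power = Φ(d·√(n/2) − z_{α}).
d·√(n/2) = 0.53 × √(68/2) = 0.53 × 5.831 = 3.090.
z_β = 3.090 − 2.326 = 0.764.
Power = Φ(0.764) = 0.778.

power ≈ 0.78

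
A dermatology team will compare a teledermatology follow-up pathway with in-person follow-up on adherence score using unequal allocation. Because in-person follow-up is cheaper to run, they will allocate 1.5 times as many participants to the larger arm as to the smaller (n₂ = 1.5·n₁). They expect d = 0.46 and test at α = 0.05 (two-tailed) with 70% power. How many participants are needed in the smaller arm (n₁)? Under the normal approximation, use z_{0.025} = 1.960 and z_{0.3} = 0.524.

With allocation ratio k = n₂/n₁ = 1.5, Var(x̄₁−x̄₂) = σ²(1/n₁ + 1/(k·n₁)) = σ²·(k+1)/(k·n₁).
So n₁ = (1 + 1/k)·((z_{α/2} + z_β)/d)² = 1.667 × (2.484/0.46)².
n₁ = 1.667 × 29.16 = 48.6.
Round up: n₁ = 49, giving n₂ = ⌈1.5 × 49⌉ = ⌈73.5⌉ = 74.

n₁ = 49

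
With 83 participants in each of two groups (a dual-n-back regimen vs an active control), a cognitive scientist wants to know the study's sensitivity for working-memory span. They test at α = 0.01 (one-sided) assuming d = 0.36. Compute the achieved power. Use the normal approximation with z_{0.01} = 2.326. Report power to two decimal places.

power ≈ 0.50

For two equal groups, power = Φ(d·√(n/2) − z_{α}).
d·√(n/2) = 0.36 × √(83/2) = 0.36 × 6.442 = 2.319.
z_β = 2.319 − 2.326 = -0.007.
Power = Φ(-0.007) = 0.497.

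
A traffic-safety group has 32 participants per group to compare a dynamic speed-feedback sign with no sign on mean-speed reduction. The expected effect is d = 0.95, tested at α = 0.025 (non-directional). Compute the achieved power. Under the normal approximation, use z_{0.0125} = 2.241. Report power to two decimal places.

power ≈ 0.94

For two equal groups, power = Φ(d·√(n/2) − z_{α/2}).
d·√(n/2) = 0.95 × √(32/2) = 0.95 × 4.000 = 3.800.
z_β = 3.800 − 2.241 = 1.559.
Power = Φ(1.559) = 0.941.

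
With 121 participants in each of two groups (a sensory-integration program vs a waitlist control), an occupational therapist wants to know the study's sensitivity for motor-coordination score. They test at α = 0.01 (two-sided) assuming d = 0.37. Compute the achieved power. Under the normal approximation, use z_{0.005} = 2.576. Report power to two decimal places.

For two equal groups, power = Φ(d·√(n/2) − z_{α/2}).
d·√(n/2) = 0.37 × √(121/2) = 0.37 × 7.778 = 2.878.
z_β = 2.878 − 2.576 = 0.302.
Power = Φ(0.302) = 0.619.

power ≈ 0.62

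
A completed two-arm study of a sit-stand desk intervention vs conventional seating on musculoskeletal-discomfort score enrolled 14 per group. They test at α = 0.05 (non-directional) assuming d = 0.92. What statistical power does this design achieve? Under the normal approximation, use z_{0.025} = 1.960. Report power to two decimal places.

For two equal groups, power = Φ(d·√(n/2) − z_{α/2}).
d·√(n/2) = 0.92 × √(14/2) = 0.92 × 2.646 = 2.434.
z_β = 2.434 − 1.960 = 0.474.
Power = Φ(0.474) = 0.682.

power ≈ 0.68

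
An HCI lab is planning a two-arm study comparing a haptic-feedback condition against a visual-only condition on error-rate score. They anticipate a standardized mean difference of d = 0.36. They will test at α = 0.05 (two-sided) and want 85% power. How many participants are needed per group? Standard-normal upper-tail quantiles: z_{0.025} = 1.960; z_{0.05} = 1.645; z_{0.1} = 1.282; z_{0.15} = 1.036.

For two independent groups with equal n: n = 2·((z_{α/2} + z_β) / d)².
z_{α/2} + z_β = 1.960 + 1.036 = 2.996.
n = 2 × (2.996 / 0.36)² = 2 × 8.322² = 2 × 69.26 = 138.5.
Round up to the next whole participant.

n = 139 per group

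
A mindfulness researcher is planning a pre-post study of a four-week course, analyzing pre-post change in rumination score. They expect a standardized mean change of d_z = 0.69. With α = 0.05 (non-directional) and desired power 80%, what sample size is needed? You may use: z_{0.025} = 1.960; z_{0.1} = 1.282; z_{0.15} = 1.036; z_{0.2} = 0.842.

For a paired (one-sample on differences) test: n = ((z_{α/2} + z_β) / d)².
z_{α/2} + z_β = 1.960 + 0.842 = 2.802.
n = (2.802 / 0.69)² = 4.061² = 16.49.
Round up.

n = 17 pairs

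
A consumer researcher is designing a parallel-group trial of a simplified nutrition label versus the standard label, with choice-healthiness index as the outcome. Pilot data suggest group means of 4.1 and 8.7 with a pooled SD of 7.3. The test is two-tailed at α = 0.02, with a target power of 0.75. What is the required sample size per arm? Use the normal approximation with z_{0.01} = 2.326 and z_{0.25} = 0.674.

Cohen's d = |M₁ − M₂| / SD_pooled = |4.1 − 8.7| / 7.3 = 4.6 / 7.3 = 0.630.
For two independent groups with equal n: n = 2·((z_{α/2} + z_β) / d)².
z_{α/2} + z_β = 2.326 + 0.674 = 3.000.
n = 2 × (3.000 / 0.630)² = 2 × 4.762² = 2 × 22.68 = 45.4.
Round up to the next whole participant.

n = 46 per group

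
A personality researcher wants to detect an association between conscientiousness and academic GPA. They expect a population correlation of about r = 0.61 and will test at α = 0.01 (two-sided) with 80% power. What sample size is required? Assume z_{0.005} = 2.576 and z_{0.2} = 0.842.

n = 27

Fisher's z: C = ½·ln((1+r)/(1−r)) = ½·ln(4.1282) = 0.7089.
n = ((z_{α/2} + z_β)/C)² + 3.
(2.576 + 0.842) / 0.7089 = 3.418 / 0.7089 = 4.822.
n = 4.822² + 3 = 23.25 + 3 = 26.2.
Round up.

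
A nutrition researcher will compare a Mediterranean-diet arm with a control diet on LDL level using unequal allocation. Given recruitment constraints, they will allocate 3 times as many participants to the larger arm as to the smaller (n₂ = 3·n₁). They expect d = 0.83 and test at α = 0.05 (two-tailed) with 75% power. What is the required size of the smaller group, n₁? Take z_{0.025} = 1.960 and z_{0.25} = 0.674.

With allocation ratio k = n₂/n₁ = 3, Var(x̄₁−x̄₂) = σ²(1/n₁ + 1/(k·n₁)) = σ²·(k+1)/(k·n₁).
So n₁ = (1 + 1/k)·((z_{α/2} + z_β)/d)² = 1.333 × (2.634/0.83)².
n₁ = 1.333 × 10.07 = 13.4.
Round up: n₁ = 14, giving n₂ = 3 × 14 = 42.

n₁ = 14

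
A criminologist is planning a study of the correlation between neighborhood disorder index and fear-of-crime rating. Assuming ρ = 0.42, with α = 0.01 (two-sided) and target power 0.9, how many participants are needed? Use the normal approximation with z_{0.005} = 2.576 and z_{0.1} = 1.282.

n = 78

Fisher's z: C = ½·ln((1+r)/(1−r)) = ½·ln(2.4483) = 0.4477.
n = ((z_{α/2} + z_β)/C)² + 3.
(2.576 + 1.282) / 0.4477 = 3.858 / 0.4477 = 8.617.
n = 8.617² + 3 = 74.26 + 3 = 77.3.
Round up.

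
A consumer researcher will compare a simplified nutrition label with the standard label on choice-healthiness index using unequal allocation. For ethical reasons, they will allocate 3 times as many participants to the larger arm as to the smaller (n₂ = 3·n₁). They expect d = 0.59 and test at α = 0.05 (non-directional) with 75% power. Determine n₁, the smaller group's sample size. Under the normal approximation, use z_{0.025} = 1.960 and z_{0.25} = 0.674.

n₁ = 27

With allocation ratio k = n₂/n₁ = 3, Var(x̄₁−x̄₂) = σ²(1/n₁ + 1/(k·n₁)) = σ²·(k+1)/(k·n₁).
So n₁ = (1 + 1/k)·((z_{α/2} + z_β)/d)² = 1.333 × (2.634/0.59)².
n₁ = 1.333 × 19.93 = 26.6.
Round up: n₁ = 27, giving n₂ = 3 × 27 = 81.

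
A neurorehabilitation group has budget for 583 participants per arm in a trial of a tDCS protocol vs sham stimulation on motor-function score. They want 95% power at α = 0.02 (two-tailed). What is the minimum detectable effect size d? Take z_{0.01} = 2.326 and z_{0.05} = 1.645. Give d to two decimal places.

d_min ≈ 0.23

For two independent groups of n = 583 each: d_min = (z_{α/2} + z_β)·√(2/n).
z-sum = 2.326 + 1.645 = 3.971.
d_min = 3.971 × √(2/583) = 3.971 × 0.0586 = 0.233.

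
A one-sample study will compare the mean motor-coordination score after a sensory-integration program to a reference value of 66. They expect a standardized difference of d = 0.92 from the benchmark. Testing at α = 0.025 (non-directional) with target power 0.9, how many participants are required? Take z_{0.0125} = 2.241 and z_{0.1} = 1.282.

n = 15

For a one-sample test: n = ((z_{α/2} + z_β) / d)².
z_{α/2} + z_β = 2.241 + 1.282 = 3.523.
n = (3.523 / 0.92)² = 3.829² = 14.66.
Round up.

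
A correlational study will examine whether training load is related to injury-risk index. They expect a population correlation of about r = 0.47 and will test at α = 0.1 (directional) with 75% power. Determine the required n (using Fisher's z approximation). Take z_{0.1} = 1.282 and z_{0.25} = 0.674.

Fisher's z: C = ½·ln((1+r)/(1−r)) = ½·ln(2.7736) = 0.5101.
n = ((z_{α} + z_β)/C)² + 3.
(1.282 + 0.674) / 0.5101 = 1.956 / 0.5101 = 3.835.
n = 3.835² + 3 = 14.70 + 3 = 17.7.
Round up.

n = 18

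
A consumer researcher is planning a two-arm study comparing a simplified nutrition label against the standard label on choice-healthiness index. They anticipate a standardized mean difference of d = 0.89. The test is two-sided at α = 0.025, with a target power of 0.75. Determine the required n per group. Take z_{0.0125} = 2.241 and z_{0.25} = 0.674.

n = 22 per group

For two independent groups with equal n: n = 2·((z_{α/2} + z_β) / d)².
z_{α/2} + z_β = 2.241 + 0.674 = 2.915.
n = 2 × (2.915 / 0.89)² = 2 × 3.275² = 2 × 10.73 = 21.5.
Round up to the next whole participant.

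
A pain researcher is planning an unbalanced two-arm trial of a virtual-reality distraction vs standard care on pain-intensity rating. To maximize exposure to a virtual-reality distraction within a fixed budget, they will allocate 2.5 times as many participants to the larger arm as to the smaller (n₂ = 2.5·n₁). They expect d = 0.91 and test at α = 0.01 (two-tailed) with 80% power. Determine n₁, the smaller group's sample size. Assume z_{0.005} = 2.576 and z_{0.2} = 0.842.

With allocation ratio k = n₂/n₁ = 2.5, Var(x̄₁−x̄₂) = σ²(1/n₁ + 1/(k·n₁)) = σ²·(k+1)/(k·n₁).
So n₁ = (1 + 1/k)·((z_{α/2} + z_β)/d)² = 1.400 × (3.418/0.91)².
n₁ = 1.400 × 14.11 = 19.8.
Round up: n₁ = 20, giving n₂ = 2.5 × 20 = 50.

n₁ = 20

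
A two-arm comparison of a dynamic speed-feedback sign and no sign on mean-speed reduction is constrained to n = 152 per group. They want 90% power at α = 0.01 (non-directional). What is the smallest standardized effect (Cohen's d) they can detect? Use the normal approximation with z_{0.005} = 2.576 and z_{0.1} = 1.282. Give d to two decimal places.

d_min ≈ 0.44

For two independent groups of n = 152 each: d_min = (z_{α/2} + z_β)·√(2/n).
z-sum = 2.576 + 1.282 = 3.858.
d_min = 3.858 × √(2/152) = 3.858 × 0.1147 = 0.443.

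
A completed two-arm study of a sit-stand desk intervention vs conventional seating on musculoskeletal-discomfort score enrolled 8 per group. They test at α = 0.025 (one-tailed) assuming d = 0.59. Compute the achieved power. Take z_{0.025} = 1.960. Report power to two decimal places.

power ≈ 0.22

For two equal groups, power = Φ(d·√(n/2) − z_{α}).
d·√(n/2) = 0.59 × √(8/2) = 0.59 × 2.000 = 1.180.
z_β = 1.180 − 1.960 = -0.780.
Power = Φ(-0.780) = 0.218.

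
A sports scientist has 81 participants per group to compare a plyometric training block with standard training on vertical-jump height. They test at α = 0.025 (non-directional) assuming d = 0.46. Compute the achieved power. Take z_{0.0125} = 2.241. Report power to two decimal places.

power ≈ 0.75

For two equal groups, power = Φ(d·√(n/2) − z_{α/2}).
d·√(n/2) = 0.46 × √(81/2) = 0.46 × 6.364 = 2.927.
z_β = 2.927 − 2.241 = 0.686.
Power = Φ(0.686) = 0.754.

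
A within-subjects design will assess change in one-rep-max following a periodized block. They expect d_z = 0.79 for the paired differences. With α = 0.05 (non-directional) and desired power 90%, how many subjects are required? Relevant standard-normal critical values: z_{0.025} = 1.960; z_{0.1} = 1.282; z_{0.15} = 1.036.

n = 17 pairs

For a paired (one-sample on differences) test: n = ((z_{α/2} + z_β) / d)².
z_{α/2} + z_β = 1.960 + 1.282 = 3.242.
n = (3.242 / 0.79)² = 4.104² = 16.84.
Round up.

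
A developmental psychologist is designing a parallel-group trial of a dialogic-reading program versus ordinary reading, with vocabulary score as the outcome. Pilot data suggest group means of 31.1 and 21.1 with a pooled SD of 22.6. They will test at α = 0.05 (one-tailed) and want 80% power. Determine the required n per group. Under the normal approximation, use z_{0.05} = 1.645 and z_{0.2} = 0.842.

Cohen's d = |M₁ − M₂| / SD_pooled = |31.1 − 21.1| / 22.6 = 10.0 / 22.6 = 0.442.
For two independent groups with equal n: n = 2·((z_{α} + z_β) / d)².
z_{α} + z_β = 1.645 + 0.842 = 2.487.
n = 2 × (2.487 / 0.442)² = 2 × 5.627² = 2 × 31.66 = 63.3.
Round up to the next whole participant.

n = 64 per group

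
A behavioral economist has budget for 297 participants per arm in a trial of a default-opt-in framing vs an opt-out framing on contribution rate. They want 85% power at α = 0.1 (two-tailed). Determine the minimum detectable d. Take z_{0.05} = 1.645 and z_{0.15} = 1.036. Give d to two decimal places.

For two independent groups of n = 297 each: d_min = (z_{α/2} + z_β)·√(2/n).
z-sum = 1.645 + 1.036 = 2.681.
d_min = 2.681 × √(2/297) = 2.681 × 0.0821 = 0.220.

d_min ≈ 0.22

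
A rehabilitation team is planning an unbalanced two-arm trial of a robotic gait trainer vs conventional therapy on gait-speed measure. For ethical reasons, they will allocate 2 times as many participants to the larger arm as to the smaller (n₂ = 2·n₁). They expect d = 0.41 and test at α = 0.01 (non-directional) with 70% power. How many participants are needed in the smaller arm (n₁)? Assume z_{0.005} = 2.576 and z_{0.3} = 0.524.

n₁ = 86

With allocation ratio k = n₂/n₁ = 2, Var(x̄₁−x̄₂) = σ²(1/n₁ + 1/(k·n₁)) = σ²·(k+1)/(k·n₁).
So n₁ = (1 + 1/k)·((z_{α/2} + z_β)/d)² = 1.500 × (3.100/0.41)².
n₁ = 1.500 × 57.17 = 85.8.
Round up: n₁ = 86, giving n₂ = 2 × 86 = 172.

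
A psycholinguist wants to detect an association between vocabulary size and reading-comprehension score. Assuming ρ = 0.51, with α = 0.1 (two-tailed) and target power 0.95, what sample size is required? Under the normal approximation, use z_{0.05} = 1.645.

n = 38

Fisher's z: C = ½·ln((1+r)/(1−r)) = ½·ln(3.0816) = 0.5627.
n = ((z_{α/2} + z_β)/C)² + 3.
(1.645 + 1.645) / 0.5627 = 3.290 / 0.5627 = 5.847.
n = 5.847² + 3 = 34.19 + 3 = 37.2.
Round up.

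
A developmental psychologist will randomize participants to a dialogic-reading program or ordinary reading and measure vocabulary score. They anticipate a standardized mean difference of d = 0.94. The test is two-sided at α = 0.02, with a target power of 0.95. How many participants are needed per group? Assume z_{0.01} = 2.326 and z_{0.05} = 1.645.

For two independent groups with equal n: n = 2·((z_{α/2} + z_β) / d)².
z_{α/2} + z_β = 2.326 + 1.645 = 3.971.
n = 2 × (3.971 / 0.94)² = 2 × 4.224² = 2 × 17.85 = 35.7.
Round up to the next whole participant.

n = 36 per group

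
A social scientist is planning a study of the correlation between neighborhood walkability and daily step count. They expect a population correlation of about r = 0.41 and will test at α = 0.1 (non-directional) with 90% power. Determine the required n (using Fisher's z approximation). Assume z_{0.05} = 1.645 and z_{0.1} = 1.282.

Fisher's z: C = ½·ln((1+r)/(1−r)) = ½·ln(2.3898) = 0.4356.
n = ((z_{α/2} + z_β)/C)² + 3.
(1.645 + 1.282) / 0.4356 = 2.927 / 0.4356 = 6.719.
n = 6.719² + 3 = 45.15 + 3 = 48.2.
Round up.

n = 49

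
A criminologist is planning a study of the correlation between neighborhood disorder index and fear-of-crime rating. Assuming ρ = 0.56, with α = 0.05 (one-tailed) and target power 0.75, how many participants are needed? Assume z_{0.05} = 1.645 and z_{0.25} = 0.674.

Fisher's z: C = ½·ln((1+r)/(1−r)) = ½·ln(3.5455) = 0.6328.
n = ((z_{α} + z_β)/C)² + 3.
(1.645 + 0.674) / 0.6328 = 2.319 / 0.6328 = 3.665.
n = 3.665² + 3 = 13.43 + 3 = 16.4.
Round up.

n = 17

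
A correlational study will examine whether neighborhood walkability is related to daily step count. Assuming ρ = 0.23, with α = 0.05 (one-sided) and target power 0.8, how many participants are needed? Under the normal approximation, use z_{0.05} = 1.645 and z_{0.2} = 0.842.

Fisher's z: C = ½·ln((1+r)/(1−r)) = ½·ln(1.5974) = 0.2342.
n = ((z_{α} + z_β)/C)² + 3.
(1.645 + 0.842) / 0.2342 = 2.487 / 0.2342 = 10.619.
n = 10.619² + 3 = 112.77 + 3 = 115.8.
Round up.

n = 116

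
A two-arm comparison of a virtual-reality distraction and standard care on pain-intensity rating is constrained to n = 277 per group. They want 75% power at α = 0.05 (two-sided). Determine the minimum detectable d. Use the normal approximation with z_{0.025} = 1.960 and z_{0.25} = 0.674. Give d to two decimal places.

d_min ≈ 0.22

For two independent groups of n = 277 each: d_min = (z_{α/2} + z_β)·√(2/n).
z-sum = 1.960 + 0.674 = 2.634.
d_min = 2.634 × √(2/277) = 2.634 × 0.0850 = 0.224.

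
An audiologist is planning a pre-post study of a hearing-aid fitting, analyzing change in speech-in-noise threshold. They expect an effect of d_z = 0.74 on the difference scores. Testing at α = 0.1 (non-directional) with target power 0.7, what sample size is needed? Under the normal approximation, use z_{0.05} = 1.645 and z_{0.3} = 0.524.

For a paired (one-sample on differences) test: n = ((z_{α/2} + z_β) / d)².
z_{α/2} + z_β = 1.645 + 0.524 = 2.169.
n = (2.169 / 0.74)² = 2.931² = 8.59.
Round up.

n = 9 pairs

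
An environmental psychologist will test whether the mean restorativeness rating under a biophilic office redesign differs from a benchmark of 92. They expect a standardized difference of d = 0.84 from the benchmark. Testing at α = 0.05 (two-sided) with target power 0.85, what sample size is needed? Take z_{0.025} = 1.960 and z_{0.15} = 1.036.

For a one-sample test: n = ((z_{α/2} + z_β) / d)².
z_{α/2} + z_β = 1.960 + 1.036 = 2.996.
n = (2.996 / 0.84)² = 3.567² = 12.72.
Round up.

n = 13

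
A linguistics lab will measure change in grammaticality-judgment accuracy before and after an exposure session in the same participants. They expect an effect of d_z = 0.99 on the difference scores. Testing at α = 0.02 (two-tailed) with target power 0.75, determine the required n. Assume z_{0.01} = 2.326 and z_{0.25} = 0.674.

For a paired (one-sample on differences) test: n = ((z_{α/2} + z_β) / d)².
z_{α/2} + z_β = 2.326 + 0.674 = 3.000.
n = (3.000 / 0.99)² = 3.030² = 9.18.
Round up.

n = 10 pairs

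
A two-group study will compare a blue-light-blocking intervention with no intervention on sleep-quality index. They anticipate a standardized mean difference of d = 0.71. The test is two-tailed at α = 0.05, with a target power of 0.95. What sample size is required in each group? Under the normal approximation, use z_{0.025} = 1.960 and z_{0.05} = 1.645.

For two independent groups with equal n: n = 2·((z_{α/2} + z_β) / d)².
z_{α/2} + z_β = 1.960 + 1.645 = 3.605.
n = 2 × (3.605 / 0.71)² = 2 × 5.077² = 2 × 25.78 = 51.6.
Round up to the next whole participant.

n = 52 per group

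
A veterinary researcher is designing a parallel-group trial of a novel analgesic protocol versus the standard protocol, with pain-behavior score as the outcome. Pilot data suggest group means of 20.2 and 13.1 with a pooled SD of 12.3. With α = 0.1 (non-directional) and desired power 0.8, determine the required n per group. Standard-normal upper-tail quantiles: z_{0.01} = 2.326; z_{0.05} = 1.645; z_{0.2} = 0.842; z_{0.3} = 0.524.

Cohen's d = |M₁ − M₂| / SD_pooled = |20.2 − 13.1| / 12.3 = 7.1 / 12.3 = 0.577.
For two independent groups with equal n: n = 2·((z_{α/2} + z_β) / d)².
z_{α/2} + z_β = 1.645 + 0.842 = 2.487.
n = 2 × (2.487 / 0.577)² = 2 × 4.310² = 2 × 18.58 = 37.2.
Round up to the next whole participant.

n = 38 per group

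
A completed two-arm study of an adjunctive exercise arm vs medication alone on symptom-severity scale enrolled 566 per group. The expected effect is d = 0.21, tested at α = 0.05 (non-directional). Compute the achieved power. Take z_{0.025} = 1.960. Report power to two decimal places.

For two equal groups, power = Φ(d·√(n/2) − z_{α/2}).
d·√(n/2) = 0.21 × √(566/2) = 0.21 × 16.823 = 3.533.
z_β = 3.533 − 1.960 = 1.573.
Power = Φ(1.573) = 0.942.

power ≈ 0.94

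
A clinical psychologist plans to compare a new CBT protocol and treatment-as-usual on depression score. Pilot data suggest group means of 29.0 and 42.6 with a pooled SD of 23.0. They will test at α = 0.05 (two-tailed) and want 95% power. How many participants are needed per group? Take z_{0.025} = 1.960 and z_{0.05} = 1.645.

n = 75 per group

Cohen's d = |M₁ − M₂| / SD_pooled = |29.0 − 42.6| / 23.0 = 13.6 / 23.0 = 0.591.
For two independent groups with equal n: n = 2·((z_{α/2} + z_β) / d)².
z_{α/2} + z_β = 1.960 + 1.645 = 3.605.
n = 2 × (3.605 / 0.591)² = 2 × 6.100² = 2 × 37.21 = 74.4.
Round up to the next whole participant.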